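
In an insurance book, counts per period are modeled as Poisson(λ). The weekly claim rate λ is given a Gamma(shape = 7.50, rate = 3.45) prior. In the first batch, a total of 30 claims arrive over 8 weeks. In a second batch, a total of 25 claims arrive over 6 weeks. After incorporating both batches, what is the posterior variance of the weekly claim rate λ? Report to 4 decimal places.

With a Gamma(shape α, rate β) prior, the Poisson likelihood is conjugate: the posterior is Gamma(α + ΣXᵢ, β + n).
After batch 1: Gamma(α+S, β+n) = Gamma(7.50+30, 3.45+8) = Gamma(37.50, 11.45).
After batch 2: Gamma(α+S, β+n) = Gamma(37.50+25, 11.45+6) = Gamma(62.50, 17.45).
Var = α/β² = 62.50/17.45² = 0.2053.

0.2053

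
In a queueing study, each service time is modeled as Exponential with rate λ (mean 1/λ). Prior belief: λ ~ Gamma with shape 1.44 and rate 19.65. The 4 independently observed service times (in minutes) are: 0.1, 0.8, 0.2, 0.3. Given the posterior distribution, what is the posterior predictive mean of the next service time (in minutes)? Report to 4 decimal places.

With a Gamma(shape α, rate β) prior on the exponential rate λ, the posterior after n observations with total T = Σxᵢ is Gamma(α+n, β+T).
Sum of observations T = 1.4 minutes; n = 4.
Posterior: Gamma(1.44+4, 19.65+1.4) = Gamma(5.44, 21.05).
The predictive distribution for the next observation is Lomax; its mean is β/(α−1) = 21.05/4.44 = 4.7410.

4.7410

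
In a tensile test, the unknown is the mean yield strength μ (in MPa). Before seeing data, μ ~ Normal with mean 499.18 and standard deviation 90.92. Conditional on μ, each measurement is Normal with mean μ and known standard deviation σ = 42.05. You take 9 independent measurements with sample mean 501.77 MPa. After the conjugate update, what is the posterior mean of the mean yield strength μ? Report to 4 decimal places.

501.7099

For Normal data with known variance σ², a Normal(μ₀, σ₀²) prior on μ is conjugate. Posterior precision = 1/σ₀² + n/σ²; posterior mean is the precision-weighted average of μ₀ and x̄.
n·x̄ = 9·501.77 = 4515.93.
σ₀² = 90.92² = 8266.4464, σ² = 42.05² = 1768.2025; σ² + n·σ₀² = 1768.2025 + 9·8266.4464 = 76166.2201.
Posterior mean = (μ₀/σ₀² + n·x̄/σ²)/(1/σ₀² + n/σ²) = (σ²·μ₀ + σ₀²·n·x̄)/(σ² + n·σ₀²) = (1768.2025·499.18 + 8266.4464·4515.93)/76166.2201 = 38213344.615102/76166.2201 = 501.7099.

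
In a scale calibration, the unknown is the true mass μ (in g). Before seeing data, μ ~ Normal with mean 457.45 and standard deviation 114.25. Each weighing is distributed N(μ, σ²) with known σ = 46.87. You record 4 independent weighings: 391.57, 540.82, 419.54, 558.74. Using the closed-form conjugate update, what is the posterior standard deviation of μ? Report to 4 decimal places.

22.9570

For Normal data with known variance σ², a Normal(μ₀, σ₀²) prior on μ is conjugate. Posterior precision = 1/σ₀² + n/σ²; posterior mean is the precision-weighted average of μ₀ and x̄.
σ₀² = 114.25² = 13053.0625, σ² = 46.87² = 2196.7969; σ² + n·σ₀² = 2196.7969 + 4·13053.0625 = 54409.0469.
Posterior precision = 1/σ₀² + n/σ² = 1/13053.0625 + 4/2196.7969 = (σ² + n·σ₀²)/(σ₀²σ²) = 54409.0469/(13053.0625·2196.7969); posterior variance σₙ² = σ₀²σ²/(σ² + n·σ₀²) = 13053.0625·2196.7969/54409.0469 = 527.024987.
Posterior SD = √σₙ² = √(13053.0625·2196.7969/54409.0469) = 22.9570.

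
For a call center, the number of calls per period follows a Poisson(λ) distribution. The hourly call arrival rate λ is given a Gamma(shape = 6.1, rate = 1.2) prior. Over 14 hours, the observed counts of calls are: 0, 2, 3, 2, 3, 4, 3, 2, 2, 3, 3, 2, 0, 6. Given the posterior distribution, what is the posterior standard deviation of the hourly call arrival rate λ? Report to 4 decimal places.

0.4218

With a Gamma(shape α, rate β) prior, the Poisson likelihood is conjugate: the posterior is Gamma(α + ΣXᵢ, β + n).
Sum of counts S = 35 over n = 14 hours.
Posterior: Gamma(α+S, β+n) = Gamma(6.1+35, 1.2+14) = Gamma(41.1, 15.2).
SD = √α/β = √41.1/15.2 = 0.4218.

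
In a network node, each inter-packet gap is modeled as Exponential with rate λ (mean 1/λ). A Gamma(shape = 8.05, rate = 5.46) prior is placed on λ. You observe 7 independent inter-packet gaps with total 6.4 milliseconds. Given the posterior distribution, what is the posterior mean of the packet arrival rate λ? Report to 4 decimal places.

With a Gamma(shape α, rate β) prior on the exponential rate λ, the posterior after n observations with total T = Σxᵢ is Gamma(α+n, β+T).
Posterior: Gamma(8.05+7, 5.46+6.4) = Gamma(15.05, 11.86).
Posterior mean of λ = α/β = 15.05/11.86 = 1.2690.

1.2690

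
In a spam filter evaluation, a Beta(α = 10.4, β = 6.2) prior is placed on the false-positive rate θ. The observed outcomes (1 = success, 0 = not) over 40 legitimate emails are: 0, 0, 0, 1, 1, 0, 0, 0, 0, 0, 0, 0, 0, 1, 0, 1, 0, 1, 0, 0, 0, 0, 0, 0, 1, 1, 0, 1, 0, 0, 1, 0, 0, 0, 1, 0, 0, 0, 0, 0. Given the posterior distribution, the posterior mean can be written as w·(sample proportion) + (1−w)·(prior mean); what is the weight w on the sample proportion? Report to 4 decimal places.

The Beta prior is conjugate to a Binomial/Bernoulli likelihood; the update adds successes to α and failures to β.
Posterior mean = (α₀+k)/(α₀+β₀+n) = [n/(α₀+β₀+n)]·(k/n) + [(α₀+β₀)/(α₀+β₀+n)]·α₀/(α₀+β₀), so only n and the prior enter the weight.
The weight on the data is w = n/(α₀+β₀+n) = 40/(10.4+6.2+40) = 40/56.6 = 0.7067.

0.7067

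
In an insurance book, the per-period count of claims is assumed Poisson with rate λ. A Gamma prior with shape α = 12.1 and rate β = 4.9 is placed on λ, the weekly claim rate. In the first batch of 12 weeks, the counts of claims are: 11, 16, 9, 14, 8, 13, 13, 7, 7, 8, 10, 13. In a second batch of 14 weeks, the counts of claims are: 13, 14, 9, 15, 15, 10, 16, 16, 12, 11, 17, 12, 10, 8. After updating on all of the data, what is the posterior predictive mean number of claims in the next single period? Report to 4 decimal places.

10.3269

With a Gamma(shape α, rate β) prior, the Poisson likelihood is conjugate: the posterior is Gamma(α + ΣXᵢ, β + n).
Batch 1: sum of counts S = 129 over n = 12 weeks.
After batch 1: Gamma(α+S, β+n) = Gamma(12.1+129, 4.9+12) = Gamma(141.1, 16.9).
Batch 2: sum of counts S = 178 over n = 14 weeks.
After batch 2: Gamma(α+S, β+n) = Gamma(141.1+178, 16.9+14) = Gamma(319.1, 30.9).
The predictive distribution for one future period is NegBinom with mean α/β = 10.3269.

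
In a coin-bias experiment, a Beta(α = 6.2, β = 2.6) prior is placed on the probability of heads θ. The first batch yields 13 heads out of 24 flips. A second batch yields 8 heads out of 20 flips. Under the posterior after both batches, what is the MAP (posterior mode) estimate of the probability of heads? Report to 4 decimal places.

The Beta prior is conjugate to a Binomial/Bernoulli likelihood; the update adds successes to α and failures to β.
After batch 1: Beta(6.2+13, 2.6+11) = Beta(19.2, 13.6).
After batch 2: Beta(19.2+8, 13.6+12) = Beta(27.2, 25.6).
Mode of Beta(a,b) for a,b>1 is (a−1)/(a+b−2) = 26.2/50.8 = 0.5157.

0.5157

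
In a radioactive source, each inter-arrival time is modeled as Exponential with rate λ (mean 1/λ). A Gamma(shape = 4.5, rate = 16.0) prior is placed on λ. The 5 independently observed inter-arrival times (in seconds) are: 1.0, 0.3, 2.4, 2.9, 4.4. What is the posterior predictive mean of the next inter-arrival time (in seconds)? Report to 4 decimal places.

3.1765

With a Gamma(shape α, rate β) prior on the exponential rate λ, the posterior after n observations with total T = Σxᵢ is Gamma(α+n, β+T).
Sum of observations T = 11.0 seconds; n = 5.
Posterior: Gamma(4.5+5, 16.0+11.0) = Gamma(9.5, 27.0).
The predictive distribution for the next observation is Lomax; its mean is β/(α−1) = 27.0/8.5 = 3.1765.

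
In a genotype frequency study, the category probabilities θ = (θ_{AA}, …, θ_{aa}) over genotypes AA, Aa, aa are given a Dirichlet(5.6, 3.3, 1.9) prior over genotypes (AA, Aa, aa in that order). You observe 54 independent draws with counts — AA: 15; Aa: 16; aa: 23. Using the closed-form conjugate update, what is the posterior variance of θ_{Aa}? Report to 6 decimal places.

0.003178

The Dirichlet prior is conjugate to the Multinomial likelihood: each posterior αⱼ = prior αⱼ + observed count nⱼ.
Posterior concentration: (20.6, 19.3, 24.9), total = 64.8.
Var[θ_j] = α_j(Σα−α_j)/((Σα)²(Σα+1)) = 19.3·45.5/(64.8²·65.8) = 0.003178.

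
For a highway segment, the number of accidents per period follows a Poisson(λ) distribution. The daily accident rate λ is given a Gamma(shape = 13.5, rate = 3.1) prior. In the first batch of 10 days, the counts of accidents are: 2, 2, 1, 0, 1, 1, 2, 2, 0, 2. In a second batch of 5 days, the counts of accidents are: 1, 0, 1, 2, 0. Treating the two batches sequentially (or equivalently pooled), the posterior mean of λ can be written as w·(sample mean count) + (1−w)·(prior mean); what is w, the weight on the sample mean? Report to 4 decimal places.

With a Gamma(shape α, rate β) prior, the Poisson likelihood is conjugate: the posterior is Gamma(α + ΣXᵢ, β + n).
Total number of days: n = 10 + 5 = 15.
Posterior mean = (α₀+S)/(β₀+n) = [n/(β₀+n)]·(S/n) + [β₀/(β₀+n)]·(α₀/β₀), so only n and β₀ enter the weight.
Weight on data w = n/(β₀+n) = 15/(3.1+15) = 15/18.1 = 0.8287.

0.8287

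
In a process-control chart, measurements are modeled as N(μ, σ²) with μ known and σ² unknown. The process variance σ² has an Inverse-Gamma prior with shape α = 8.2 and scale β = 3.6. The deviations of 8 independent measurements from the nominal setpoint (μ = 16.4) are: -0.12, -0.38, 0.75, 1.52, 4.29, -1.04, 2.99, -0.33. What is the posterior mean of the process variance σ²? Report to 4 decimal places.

With known mean μ and an Inverse-Gamma(α, β) prior on σ², the Normal likelihood is conjugate: posterior is Inv-Gamma(α + n/2, β + Σ(xᵢ−μ)²/2).
Σ(xᵢ−μ)² = (-0.12)² + (-0.38)² + (0.75)² + (1.52)² + (4.29)² + (-1.04)² + (2.99)² + (-0.33)² = 31.5664.
Posterior: Inv-Gamma(8.2 + 8/2, 3.6 + 31.5664/2) = Inv-Gamma(12.20, 19.38320).
E[σ²|data] = β/(α−1) = 19.38320/11.20 = 1.7306.

1.7306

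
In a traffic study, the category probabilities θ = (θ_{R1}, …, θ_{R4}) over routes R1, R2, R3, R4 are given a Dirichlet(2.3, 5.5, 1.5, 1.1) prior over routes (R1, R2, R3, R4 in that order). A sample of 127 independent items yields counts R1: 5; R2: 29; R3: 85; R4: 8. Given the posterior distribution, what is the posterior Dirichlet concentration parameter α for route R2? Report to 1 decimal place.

The Dirichlet prior is conjugate to the Multinomial likelihood: each posterior αⱼ = prior αⱼ + observed count nⱼ.
Posterior concentration: (7.3, 34.5, 86.5, 9.1), total = 137.4.
α_{R2} = 5.5 + 29 = 34.5.

34.5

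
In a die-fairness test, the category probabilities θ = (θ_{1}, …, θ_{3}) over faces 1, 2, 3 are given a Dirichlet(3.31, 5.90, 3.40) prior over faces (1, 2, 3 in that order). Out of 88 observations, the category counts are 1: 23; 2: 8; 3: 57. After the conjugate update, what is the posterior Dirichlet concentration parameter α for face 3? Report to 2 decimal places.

60.40

The Dirichlet prior is conjugate to the Multinomial likelihood: each posterior αⱼ = prior αⱼ + observed count nⱼ.
Posterior concentration: (26.31, 13.90, 60.40), total = 100.61.
α_{3} = 3.40 + 57 = 60.40.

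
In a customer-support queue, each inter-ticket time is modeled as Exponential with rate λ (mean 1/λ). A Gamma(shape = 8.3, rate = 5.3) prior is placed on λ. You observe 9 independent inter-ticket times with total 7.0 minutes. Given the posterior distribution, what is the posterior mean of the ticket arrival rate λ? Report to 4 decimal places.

1.4065

With a Gamma(shape α, rate β) prior on the exponential rate λ, the posterior after n observations with total T = Σxᵢ is Gamma(α+n, β+T).
Posterior: Gamma(8.3+9, 5.3+7.0) = Gamma(17.3, 12.3).
Posterior mean of λ = α/β = 17.3/12.3 = 1.4065.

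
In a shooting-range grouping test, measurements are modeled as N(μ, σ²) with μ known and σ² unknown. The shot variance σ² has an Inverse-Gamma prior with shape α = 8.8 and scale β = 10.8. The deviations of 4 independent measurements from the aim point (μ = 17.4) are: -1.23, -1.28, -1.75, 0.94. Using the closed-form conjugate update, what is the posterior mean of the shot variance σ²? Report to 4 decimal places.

1.4642

With known mean μ and an Inverse-Gamma(α, β) prior on σ², the Normal likelihood is conjugate: posterior is Inv-Gamma(α + n/2, β + Σ(xᵢ−μ)²/2).
Σ(xᵢ−μ)² = (-1.23)² + (-1.28)² + (-1.75)² + (0.94)² = 7.0974.
Posterior: Inv-Gamma(8.8 + 4/2, 10.8 + 7.0974/2) = Inv-Gamma(10.80, 14.34870).
E[σ²|data] = β/(α−1) = 14.34870/9.80 = 1.4642.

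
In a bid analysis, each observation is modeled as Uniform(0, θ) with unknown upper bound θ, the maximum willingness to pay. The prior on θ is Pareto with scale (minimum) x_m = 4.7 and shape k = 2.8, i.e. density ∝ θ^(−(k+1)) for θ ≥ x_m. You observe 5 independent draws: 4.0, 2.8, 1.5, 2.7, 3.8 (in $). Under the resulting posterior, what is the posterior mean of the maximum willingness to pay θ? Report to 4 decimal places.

A Pareto(scale x_m, shape k) prior on the upper bound θ of Uniform(0, θ) is conjugate: posterior is Pareto(max(x_m, max xᵢ), k + n).
Sample maximum = 4.0; prior scale x_m = 4.7 → posterior scale = max = 4.7.
Posterior shape = 2.8 + 5 = 7.8.
E[θ|data] = k·x_m/(k−1) = 7.8·4.7/6.8 = 5.3912.

5.3912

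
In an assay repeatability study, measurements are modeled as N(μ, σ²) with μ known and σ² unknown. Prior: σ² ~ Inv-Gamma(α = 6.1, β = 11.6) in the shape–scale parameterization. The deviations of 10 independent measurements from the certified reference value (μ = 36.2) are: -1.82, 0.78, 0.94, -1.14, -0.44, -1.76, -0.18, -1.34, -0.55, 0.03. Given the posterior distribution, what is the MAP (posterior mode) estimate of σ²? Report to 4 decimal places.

1.4350

With known mean μ and an Inverse-Gamma(α, β) prior on σ², the Normal likelihood is conjugate: posterior is Inv-Gamma(α + n/2, β + Σ(xᵢ−μ)²/2).
Σ(xᵢ−μ)² = (-1.82)² + (0.78)² + (0.94)² + (-1.14)² + (-0.44)² + (-1.76)² + (-0.18)² + (-1.34)² + (-0.55)² + (0.03)² = 11.5266.
Posterior: Inv-Gamma(6.1 + 10/2, 11.6 + 11.5266/2) = Inv-Gamma(11.10, 17.36330).
Mode = β/(α+1) = 17.36330/12.10 = 1.4350.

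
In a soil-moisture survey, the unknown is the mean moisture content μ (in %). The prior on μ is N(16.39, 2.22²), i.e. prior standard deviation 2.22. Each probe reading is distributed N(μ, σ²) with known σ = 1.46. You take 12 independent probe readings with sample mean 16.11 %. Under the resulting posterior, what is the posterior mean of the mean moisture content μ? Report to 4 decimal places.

16.1197

For Normal data with known variance σ², a Normal(μ₀, σ₀²) prior on μ is conjugate. Posterior precision = 1/σ₀² + n/σ²; posterior mean is the precision-weighted average of μ₀ and x̄.
n·x̄ = 12·16.11 = 193.32.
σ₀² = 2.22² = 4.9284, σ² = 1.46² = 2.1316; σ² + n·σ₀² = 2.1316 + 12·4.9284 = 61.2724.
Posterior mean = (μ₀/σ₀² + n·x̄/σ²)/(1/σ₀² + n/σ²) = (σ²·μ₀ + σ₀²·n·x̄)/(σ² + n·σ₀²) = (2.1316·16.39 + 4.9284·193.32)/61.2724 = 987.695212/61.2724 = 16.1197.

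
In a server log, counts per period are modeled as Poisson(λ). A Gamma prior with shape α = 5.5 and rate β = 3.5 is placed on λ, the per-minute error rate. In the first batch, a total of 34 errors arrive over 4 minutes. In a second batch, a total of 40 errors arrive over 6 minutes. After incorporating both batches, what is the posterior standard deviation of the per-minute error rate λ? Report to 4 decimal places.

With a Gamma(shape α, rate β) prior, the Poisson likelihood is conjugate: the posterior is Gamma(α + ΣXᵢ, β + n).
After batch 1: Gamma(α+S, β+n) = Gamma(5.5+34, 3.5+4) = Gamma(39.5, 7.5).
After batch 2: Gamma(α+S, β+n) = Gamma(39.5+40, 7.5+6) = Gamma(79.5, 13.5).
SD = √α/β = √79.5/13.5 = 0.6605.

0.6605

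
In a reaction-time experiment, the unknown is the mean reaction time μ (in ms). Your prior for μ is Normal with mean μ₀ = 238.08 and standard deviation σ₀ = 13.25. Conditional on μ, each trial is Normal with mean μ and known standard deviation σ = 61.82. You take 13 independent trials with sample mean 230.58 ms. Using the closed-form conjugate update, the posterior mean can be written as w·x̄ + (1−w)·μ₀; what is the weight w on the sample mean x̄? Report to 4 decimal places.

For Normal data with known variance σ², a Normal(μ₀, σ₀²) prior on μ is conjugate. Posterior precision = 1/σ₀² + n/σ²; posterior mean is the precision-weighted average of μ₀ and x̄.
σ₀² = 13.25² = 175.5625, σ² = 61.82² = 3821.7124. Prior precision 1/σ₀² = 1/175.5625; data precision n/σ² = 13/3821.7124.
w = (n/σ²)/(1/σ₀² + n/σ²) = n·σ₀²/(σ² + n·σ₀²) = 13·175.5625/(3821.7124 + 13·175.5625) = 2282.3125/6104.0249 = 0.3739.

0.3739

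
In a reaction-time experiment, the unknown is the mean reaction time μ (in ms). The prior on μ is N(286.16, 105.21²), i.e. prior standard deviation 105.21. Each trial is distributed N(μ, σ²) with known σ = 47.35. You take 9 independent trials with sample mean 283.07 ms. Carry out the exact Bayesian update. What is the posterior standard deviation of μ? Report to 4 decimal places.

15.6087

For Normal data with known variance σ², a Normal(μ₀, σ₀²) prior on μ is conjugate. Posterior precision = 1/σ₀² + n/σ²; posterior mean is the precision-weighted average of μ₀ and x̄.
σ₀² = 105.21² = 11069.1441, σ² = 47.35² = 2242.0225; σ² + n·σ₀² = 2242.0225 + 9·11069.1441 = 101864.3194.
Posterior precision = 1/σ₀² + n/σ² = 1/11069.1441 + 9/2242.0225 = (σ² + n·σ₀²)/(σ₀²σ²) = 101864.3194/(11069.1441·2242.0225); posterior variance σₙ² = σ₀²σ²/(σ² + n·σ₀²) = 11069.1441·2242.0225/101864.3194 = 243.630648.
Posterior SD = √σₙ² = √(11069.1441·2242.0225/101864.3194) = 15.6087.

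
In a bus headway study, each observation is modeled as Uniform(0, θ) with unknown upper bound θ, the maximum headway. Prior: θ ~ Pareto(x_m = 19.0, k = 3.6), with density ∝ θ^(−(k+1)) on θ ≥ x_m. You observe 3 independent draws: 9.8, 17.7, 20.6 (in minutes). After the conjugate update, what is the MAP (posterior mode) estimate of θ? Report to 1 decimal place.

A Pareto(scale x_m, shape k) prior on the upper bound θ of Uniform(0, θ) is conjugate: posterior is Pareto(max(x_m, max xᵢ), k + n).
Sample maximum = 20.6; prior scale x_m = 19.0 → posterior scale = max = 20.6.
Posterior shape = 3.6 + 3 = 6.6.
The Pareto density is decreasing on [x_m, ∞), so the mode is x_m = 20.6.

20.6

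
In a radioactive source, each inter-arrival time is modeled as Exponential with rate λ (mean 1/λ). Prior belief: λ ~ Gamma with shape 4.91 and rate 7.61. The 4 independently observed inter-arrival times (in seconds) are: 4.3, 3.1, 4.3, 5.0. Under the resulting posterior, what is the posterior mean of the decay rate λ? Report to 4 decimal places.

0.3665

With a Gamma(shape α, rate β) prior on the exponential rate λ, the posterior after n observations with total T = Σxᵢ is Gamma(α+n, β+T).
Sum of observations T = 16.7 seconds; n = 4.
Posterior: Gamma(4.91+4, 7.61+16.7) = Gamma(8.91, 24.31).
Posterior mean of λ = α/β = 8.91/24.31 = 0.3665.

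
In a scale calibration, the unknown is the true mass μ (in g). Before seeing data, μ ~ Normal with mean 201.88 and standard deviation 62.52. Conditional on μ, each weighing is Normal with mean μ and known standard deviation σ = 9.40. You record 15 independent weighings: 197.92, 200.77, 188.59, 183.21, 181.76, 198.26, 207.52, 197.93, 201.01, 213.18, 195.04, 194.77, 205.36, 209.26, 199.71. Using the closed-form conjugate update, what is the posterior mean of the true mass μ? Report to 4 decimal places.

For Normal data with known variance σ², a Normal(μ₀, σ₀²) prior on μ is conjugate. Posterior precision = 1/σ₀² + n/σ²; posterior mean is the precision-weighted average of μ₀ and x̄.
Σxᵢ = 197.92 + 200.77 + 188.59 + 183.21 + 181.76 + 198.26 + 207.52 + 197.93 + 201.01 + 213.18 + 195.04 + 194.77 + 205.36 + 209.26 + 199.71 = 2974.29, so n·x̄ = 2974.29.
σ₀² = 62.52² = 3908.7504, σ² = 9.40² = 88.36; σ² + n·σ₀² = 88.36 + 15·3908.7504 = 58719.616.
Posterior mean = (μ₀/σ₀² + n·x̄/σ²)/(1/σ₀² + n/σ²) = (σ²·μ₀ + σ₀²·n·x̄)/(σ² + n·σ₀²) = (88.36·201.88 + 3908.7504·2974.29)/58719.616 = 11643595.344016/58719.616 = 198.2914.

198.2914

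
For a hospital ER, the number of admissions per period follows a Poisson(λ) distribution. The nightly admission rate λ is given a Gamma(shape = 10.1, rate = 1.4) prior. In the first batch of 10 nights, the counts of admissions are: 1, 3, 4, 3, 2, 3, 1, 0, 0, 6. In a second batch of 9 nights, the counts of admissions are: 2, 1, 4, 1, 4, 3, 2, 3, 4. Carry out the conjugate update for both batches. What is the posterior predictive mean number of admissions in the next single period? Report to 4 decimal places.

2.7990

With a Gamma(shape α, rate β) prior, the Poisson likelihood is conjugate: the posterior is Gamma(α + ΣXᵢ, β + n).
Batch 1: sum of counts S = 23 over n = 10 nights.
After batch 1: Gamma(α+S, β+n) = Gamma(10.1+23, 1.4+10) = Gamma(33.1, 11.4).
Batch 2: sum of counts S = 24 over n = 9 nights.
After batch 2: Gamma(α+S, β+n) = Gamma(33.1+24, 11.4+9) = Gamma(57.1, 20.4).
The predictive distribution for one future period is NegBinom with mean α/β = 2.7990.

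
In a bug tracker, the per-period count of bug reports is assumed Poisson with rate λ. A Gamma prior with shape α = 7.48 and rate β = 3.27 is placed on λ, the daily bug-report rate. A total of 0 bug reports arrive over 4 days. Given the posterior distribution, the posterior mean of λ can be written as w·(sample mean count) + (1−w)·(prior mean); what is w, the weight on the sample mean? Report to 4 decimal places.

With a Gamma(shape α, rate β) prior, the Poisson likelihood is conjugate: the posterior is Gamma(α + ΣXᵢ, β + n).
Posterior mean = (α₀+S)/(β₀+n) = [n/(β₀+n)]·(S/n) + [β₀/(β₀+n)]·(α₀/β₀), so only n and β₀ enter the weight.
Weight on data w = n/(β₀+n) = 4/(3.27+4) = 4/7.27 = 0.5502.

0.5502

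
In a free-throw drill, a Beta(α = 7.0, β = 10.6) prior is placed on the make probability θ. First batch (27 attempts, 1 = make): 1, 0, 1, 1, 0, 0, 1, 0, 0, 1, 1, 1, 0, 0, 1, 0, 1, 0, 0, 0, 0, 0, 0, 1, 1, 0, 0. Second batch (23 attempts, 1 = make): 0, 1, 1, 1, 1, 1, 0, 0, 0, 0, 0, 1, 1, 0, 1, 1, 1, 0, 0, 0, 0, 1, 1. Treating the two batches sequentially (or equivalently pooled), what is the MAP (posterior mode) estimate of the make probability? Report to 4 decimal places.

0.4421

The Beta prior is conjugate to a Binomial/Bernoulli likelihood; the update adds successes to α and failures to β.
After batch 1: Beta(7.0+11, 10.6+16) = Beta(18.0, 26.6).
After batch 2: Beta(18.0+12, 26.6+11) = Beta(30.0, 37.6).
Mode of Beta(a,b) for a,b>1 is (a−1)/(a+b−2) = 29.0/65.6 = 0.4421.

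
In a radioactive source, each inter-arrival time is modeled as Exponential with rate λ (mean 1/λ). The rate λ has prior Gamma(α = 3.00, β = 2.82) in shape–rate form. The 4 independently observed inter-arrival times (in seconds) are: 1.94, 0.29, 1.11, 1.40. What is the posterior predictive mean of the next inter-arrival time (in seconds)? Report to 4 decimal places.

With a Gamma(shape α, rate β) prior on the exponential rate λ, the posterior after n observations with total T = Σxᵢ is Gamma(α+n, β+T).
Sum of observations T = 4.74 seconds; n = 4.
Posterior: Gamma(3.00+4, 2.82+4.74) = Gamma(7.00, 7.56).
The predictive distribution for the next observation is Lomax; its mean is β/(α−1) = 7.56/6.00 = 1.2600.

1.2600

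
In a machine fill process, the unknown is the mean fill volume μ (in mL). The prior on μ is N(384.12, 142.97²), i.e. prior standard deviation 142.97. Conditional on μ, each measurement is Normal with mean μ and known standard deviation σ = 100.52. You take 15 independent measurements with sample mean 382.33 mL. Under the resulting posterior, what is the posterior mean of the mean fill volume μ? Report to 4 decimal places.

For Normal data with known variance σ², a Normal(μ₀, σ₀²) prior on μ is conjugate. Posterior precision = 1/σ₀² + n/σ²; posterior mean is the precision-weighted average of μ₀ and x̄.
n·x̄ = 15·382.33 = 5734.95.
σ₀² = 142.97² = 20440.4209, σ² = 100.52² = 10104.2704; σ² + n·σ₀² = 10104.2704 + 15·20440.4209 = 316710.5839.
Posterior mean = (μ₀/σ₀² + n·x̄/σ²)/(1/σ₀² + n/σ²) = (σ²·μ₀ + σ₀²·n·x̄)/(σ² + n·σ₀²) = (10104.2704·384.12 + 20440.4209·5734.95)/316710.5839 = 121106044.186503/316710.5839 = 382.3871.

382.3871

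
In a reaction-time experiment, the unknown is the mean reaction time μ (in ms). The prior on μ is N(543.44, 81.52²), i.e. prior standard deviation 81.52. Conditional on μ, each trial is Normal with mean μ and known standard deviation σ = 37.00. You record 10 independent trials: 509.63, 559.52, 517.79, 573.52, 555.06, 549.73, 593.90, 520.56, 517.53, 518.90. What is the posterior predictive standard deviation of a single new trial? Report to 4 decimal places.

38.7703

For Normal data with known variance σ², a Normal(μ₀, σ₀²) prior on μ is conjugate. Posterior precision = 1/σ₀² + n/σ²; posterior mean is the precision-weighted average of μ₀ and x̄.
σ₀² = 81.52² = 6645.5104, σ² = 37.00² = 1369; σ² + n·σ₀² = 1369 + 10·6645.5104 = 67824.104.
Posterior precision = 1/σ₀² + n/σ² = 1/6645.5104 + 10/1369 = (σ² + n·σ₀²)/(σ₀²σ²) = 67824.104/(6645.5104·1369); posterior variance σₙ² = σ₀²σ²/(σ² + n·σ₀²) = 6645.5104·1369/67824.104 = 134.136733.
Predictive variance for one new observation = σₙ² + σ² = 6645.5104·1369/67824.104 + 1369 = σ²·(σ₀² + 67824.104)/67824.104 = 1369·74469.6144/67824.104 = 1503.136733; SD = √(1369·74469.6144/67824.104) = 38.7703.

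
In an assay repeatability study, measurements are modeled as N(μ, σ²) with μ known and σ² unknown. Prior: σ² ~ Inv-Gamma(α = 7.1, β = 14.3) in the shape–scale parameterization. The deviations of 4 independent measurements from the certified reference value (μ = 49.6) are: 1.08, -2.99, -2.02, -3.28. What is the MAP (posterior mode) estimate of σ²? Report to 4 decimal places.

2.6508

With known mean μ and an Inverse-Gamma(α, β) prior on σ², the Normal likelihood is conjugate: posterior is Inv-Gamma(α + n/2, β + Σ(xᵢ−μ)²/2).
Σ(xᵢ−μ)² = (1.08)² + (-2.99)² + (-2.02)² + (-3.28)² = 24.9453.
Posterior: Inv-Gamma(7.1 + 4/2, 14.3 + 24.9453/2) = Inv-Gamma(9.10, 26.77265).
Mode = β/(α+1) = 26.77265/10.10 = 2.6508.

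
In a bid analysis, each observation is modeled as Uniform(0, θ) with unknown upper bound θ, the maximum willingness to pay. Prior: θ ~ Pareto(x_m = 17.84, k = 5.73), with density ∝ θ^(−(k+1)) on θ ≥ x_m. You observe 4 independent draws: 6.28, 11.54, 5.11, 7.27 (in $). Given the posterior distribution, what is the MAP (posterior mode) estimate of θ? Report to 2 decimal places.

17.84

A Pareto(scale x_m, shape k) prior on the upper bound θ of Uniform(0, θ) is conjugate: posterior is Pareto(max(x_m, max xᵢ), k + n).
Sample maximum = 11.54; prior scale x_m = 17.84 → posterior scale = max = 17.84.
Posterior shape = 5.73 + 4 = 9.73.
The Pareto density is decreasing on [x_m, ∞), so the mode is x_m = 17.84.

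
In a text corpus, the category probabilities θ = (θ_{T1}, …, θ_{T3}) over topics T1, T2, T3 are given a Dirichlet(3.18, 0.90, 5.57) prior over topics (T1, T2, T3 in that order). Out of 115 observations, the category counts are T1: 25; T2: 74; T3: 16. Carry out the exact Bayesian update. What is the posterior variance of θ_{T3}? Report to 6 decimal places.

The Dirichlet prior is conjugate to the Multinomial likelihood: each posterior αⱼ = prior αⱼ + observed count nⱼ.
Posterior concentration: (28.18, 74.90, 21.57), total = 124.65.
Var[θ_j] = α_j(Σα−α_j)/((Σα)²(Σα+1)) = 21.57·103.08/(124.65²·125.65) = 0.001139.

0.001139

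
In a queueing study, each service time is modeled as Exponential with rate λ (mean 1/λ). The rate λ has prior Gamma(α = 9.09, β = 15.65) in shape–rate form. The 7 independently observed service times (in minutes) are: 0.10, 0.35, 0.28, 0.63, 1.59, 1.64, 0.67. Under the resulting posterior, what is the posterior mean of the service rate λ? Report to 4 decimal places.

0.7695

With a Gamma(shape α, rate β) prior on the exponential rate λ, the posterior after n observations with total T = Σxᵢ is Gamma(α+n, β+T).
Sum of observations T = 5.26 minutes; n = 7.
Posterior: Gamma(9.09+7, 15.65+5.26) = Gamma(16.09, 20.91).
Posterior mean of λ = α/β = 16.09/20.91 = 0.7695.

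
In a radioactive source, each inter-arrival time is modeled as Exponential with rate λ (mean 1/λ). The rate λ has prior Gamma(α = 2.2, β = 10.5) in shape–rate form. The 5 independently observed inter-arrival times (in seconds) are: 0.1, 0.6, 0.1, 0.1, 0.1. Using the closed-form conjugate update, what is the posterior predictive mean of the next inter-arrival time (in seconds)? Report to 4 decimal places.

With a Gamma(shape α, rate β) prior on the exponential rate λ, the posterior after n observations with total T = Σxᵢ is Gamma(α+n, β+T).
Sum of observations T = 1.0 seconds; n = 5.
Posterior: Gamma(2.2+5, 10.5+1.0) = Gamma(7.2, 11.5).
The predictive distribution for the next observation is Lomax; its mean is β/(α−1) = 11.5/6.2 = 1.8548.

1.8548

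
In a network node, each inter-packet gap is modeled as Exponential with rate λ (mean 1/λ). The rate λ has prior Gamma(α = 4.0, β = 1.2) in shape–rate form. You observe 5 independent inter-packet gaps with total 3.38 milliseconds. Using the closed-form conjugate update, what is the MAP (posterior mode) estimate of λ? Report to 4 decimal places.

1.7467

With a Gamma(shape α, rate β) prior on the exponential rate λ, the posterior after n observations with total T = Σxᵢ is Gamma(α+n, β+T).
Posterior: Gamma(4.0+5, 1.2+3.38) = Gamma(9.0, 4.58).
Mode = (α−1)/β = 1.7467.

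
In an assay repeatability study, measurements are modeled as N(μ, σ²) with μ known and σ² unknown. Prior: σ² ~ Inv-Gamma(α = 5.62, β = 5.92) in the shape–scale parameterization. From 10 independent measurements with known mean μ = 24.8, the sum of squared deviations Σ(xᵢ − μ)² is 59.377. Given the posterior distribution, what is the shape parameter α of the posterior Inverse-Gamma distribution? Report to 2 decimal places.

10.62

With known mean μ and an Inverse-Gamma(α, β) prior on σ², the Normal likelihood is conjugate: posterior is Inv-Gamma(α + n/2, β + Σ(xᵢ−μ)²/2).
Posterior: Inv-Gamma(5.62 + 10/2, 5.92 + 59.377/2) = Inv-Gamma(10.62, 35.6085).
Posterior α = 10.62.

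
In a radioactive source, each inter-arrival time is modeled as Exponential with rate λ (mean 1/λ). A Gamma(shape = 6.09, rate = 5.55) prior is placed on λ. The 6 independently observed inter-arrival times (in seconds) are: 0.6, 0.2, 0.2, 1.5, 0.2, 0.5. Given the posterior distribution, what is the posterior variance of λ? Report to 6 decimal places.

0.157910

With a Gamma(shape α, rate β) prior on the exponential rate λ, the posterior after n observations with total T = Σxᵢ is Gamma(α+n, β+T).
Sum of observations T = 3.2 seconds; n = 6.
Posterior: Gamma(6.09+6, 5.55+3.2) = Gamma(12.09, 8.75).
Var = α/β² = 0.157910.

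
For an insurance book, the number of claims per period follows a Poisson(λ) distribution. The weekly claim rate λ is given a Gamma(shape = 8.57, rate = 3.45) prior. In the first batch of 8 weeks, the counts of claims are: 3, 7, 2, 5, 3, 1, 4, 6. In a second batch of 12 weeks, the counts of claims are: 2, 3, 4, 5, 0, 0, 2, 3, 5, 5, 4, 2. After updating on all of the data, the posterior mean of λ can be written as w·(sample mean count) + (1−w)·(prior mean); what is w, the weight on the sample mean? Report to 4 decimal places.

0.8529

With a Gamma(shape α, rate β) prior, the Poisson likelihood is conjugate: the posterior is Gamma(α + ΣXᵢ, β + n).
Total number of weeks: n = 8 + 12 = 20.
Posterior mean = (α₀+S)/(β₀+n) = [n/(β₀+n)]·(S/n) + [β₀/(β₀+n)]·(α₀/β₀), so only n and β₀ enter the weight.
Weight on data w = n/(β₀+n) = 20/(3.45+20) = 20/23.45 = 0.8529.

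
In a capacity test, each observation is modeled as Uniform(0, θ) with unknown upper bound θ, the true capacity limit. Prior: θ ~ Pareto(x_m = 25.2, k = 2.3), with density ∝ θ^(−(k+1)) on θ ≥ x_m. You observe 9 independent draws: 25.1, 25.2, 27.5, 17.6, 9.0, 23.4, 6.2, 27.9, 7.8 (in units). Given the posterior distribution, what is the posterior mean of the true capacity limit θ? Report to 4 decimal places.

A Pareto(scale x_m, shape k) prior on the upper bound θ of Uniform(0, θ) is conjugate: posterior is Pareto(max(x_m, max xᵢ), k + n).
Sample maximum = 27.9; prior scale x_m = 25.2 → posterior scale = max = 27.9.
Posterior shape = 2.3 + 9 = 11.3.
E[θ|data] = k·x_m/(k−1) = 11.3·27.9/10.3 = 30.6087.

30.6087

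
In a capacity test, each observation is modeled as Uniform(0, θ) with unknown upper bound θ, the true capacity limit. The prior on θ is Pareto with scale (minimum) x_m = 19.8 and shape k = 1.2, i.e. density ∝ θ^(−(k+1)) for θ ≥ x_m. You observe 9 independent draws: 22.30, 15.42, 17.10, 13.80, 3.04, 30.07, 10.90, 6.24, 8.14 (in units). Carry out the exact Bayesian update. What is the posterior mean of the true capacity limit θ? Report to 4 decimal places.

A Pareto(scale x_m, shape k) prior on the upper bound θ of Uniform(0, θ) is conjugate: posterior is Pareto(max(x_m, max xᵢ), k + n).
Sample maximum = 30.07; prior scale x_m = 19.8 → posterior scale = max = 30.07.
Posterior shape = 1.2 + 9 = 10.2.
E[θ|data] = k·x_m/(k−1) = 10.2·30.07/9.2 = 33.3385.

33.3385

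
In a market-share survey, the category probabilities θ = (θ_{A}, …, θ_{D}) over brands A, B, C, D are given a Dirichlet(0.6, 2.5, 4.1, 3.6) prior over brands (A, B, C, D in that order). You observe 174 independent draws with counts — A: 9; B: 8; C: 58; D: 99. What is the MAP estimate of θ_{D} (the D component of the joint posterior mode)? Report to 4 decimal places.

0.5619

The Dirichlet prior is conjugate to the Multinomial likelihood: each posterior αⱼ = prior αⱼ + observed count nⱼ.
Posterior concentration: (9.6, 10.5, 62.1, 102.6), total = 184.8.
Joint mode component: (α_{D}−1)/(Σα−K) = 101.6/180.8 = 0.5619.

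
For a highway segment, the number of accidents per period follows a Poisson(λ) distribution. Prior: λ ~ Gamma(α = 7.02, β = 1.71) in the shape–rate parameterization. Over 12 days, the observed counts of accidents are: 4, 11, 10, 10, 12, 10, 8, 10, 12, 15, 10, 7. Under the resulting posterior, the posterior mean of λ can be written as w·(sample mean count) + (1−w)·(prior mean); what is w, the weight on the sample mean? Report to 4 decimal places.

0.8753

With a Gamma(shape α, rate β) prior, the Poisson likelihood is conjugate: the posterior is Gamma(α + ΣXᵢ, β + n).
Posterior mean = (α₀+S)/(β₀+n) = [n/(β₀+n)]·(S/n) + [β₀/(β₀+n)]·(α₀/β₀), so only n and β₀ enter the weight.
Weight on data w = n/(β₀+n) = 12/(1.71+12) = 12/13.71 = 0.8753.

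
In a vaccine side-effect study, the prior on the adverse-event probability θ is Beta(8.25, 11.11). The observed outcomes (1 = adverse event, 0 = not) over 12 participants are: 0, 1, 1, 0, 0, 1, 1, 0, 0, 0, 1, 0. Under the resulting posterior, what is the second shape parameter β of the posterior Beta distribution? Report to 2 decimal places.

The Beta prior is conjugate to a Binomial/Bernoulli likelihood; the update adds successes to α and failures to β.
Posterior: Beta(α+k, β+n−k) = Beta(8.25+5, 11.11+7) = Beta(13.25, 18.11).
Posterior β = 18.11.

18.11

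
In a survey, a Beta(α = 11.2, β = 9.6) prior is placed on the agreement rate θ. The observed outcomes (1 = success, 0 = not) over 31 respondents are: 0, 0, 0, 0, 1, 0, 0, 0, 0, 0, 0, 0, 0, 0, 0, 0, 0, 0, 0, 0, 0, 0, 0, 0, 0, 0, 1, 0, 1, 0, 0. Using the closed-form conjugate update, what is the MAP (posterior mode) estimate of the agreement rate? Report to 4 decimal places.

The Beta prior is conjugate to a Binomial/Bernoulli likelihood; the update adds successes to α and failures to β.
Posterior: Beta(α+k, β+n−k) = Beta(11.2+3, 9.6+28) = Beta(14.2, 37.6).
Mode of Beta(a,b) for a,b>1 is (a−1)/(a+b−2) = 13.2/49.8 = 0.2651.

0.2651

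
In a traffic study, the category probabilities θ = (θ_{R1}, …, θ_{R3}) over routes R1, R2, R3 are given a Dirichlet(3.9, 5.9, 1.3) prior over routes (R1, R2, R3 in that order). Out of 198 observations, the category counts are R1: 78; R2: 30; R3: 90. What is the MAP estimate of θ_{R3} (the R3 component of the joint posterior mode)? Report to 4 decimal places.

The Dirichlet prior is conjugate to the Multinomial likelihood: each posterior αⱼ = prior αⱼ + observed count nⱼ.
Posterior concentration: (81.9, 35.9, 91.3), total = 209.1.
Joint mode component: (α_{R3}−1)/(Σα−K) = 90.3/206.1 = 0.4381.

0.4381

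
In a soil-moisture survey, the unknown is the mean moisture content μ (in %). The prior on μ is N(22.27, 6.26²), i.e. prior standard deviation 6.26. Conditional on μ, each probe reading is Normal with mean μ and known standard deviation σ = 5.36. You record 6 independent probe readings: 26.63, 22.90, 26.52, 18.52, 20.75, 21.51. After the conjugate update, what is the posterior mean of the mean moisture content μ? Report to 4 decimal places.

22.7467

For Normal data with known variance σ², a Normal(μ₀, σ₀²) prior on μ is conjugate. Posterior precision = 1/σ₀² + n/σ²; posterior mean is the precision-weighted average of μ₀ and x̄.
Σxᵢ = 26.63 + 22.90 + 26.52 + 18.52 + 20.75 + 21.51 = 136.83, so n·x̄ = 136.83.
σ₀² = 6.26² = 39.1876, σ² = 5.36² = 28.7296; σ² + n·σ₀² = 28.7296 + 6·39.1876 = 263.8552.
Posterior mean = (μ₀/σ₀² + n·x̄/σ²)/(1/σ₀² + n/σ²) = (σ²·μ₀ + σ₀²·n·x̄)/(σ² + n·σ₀²) = (28.7296·22.27 + 39.1876·136.83)/263.8552 = 6001.8475/263.8552 = 22.7467.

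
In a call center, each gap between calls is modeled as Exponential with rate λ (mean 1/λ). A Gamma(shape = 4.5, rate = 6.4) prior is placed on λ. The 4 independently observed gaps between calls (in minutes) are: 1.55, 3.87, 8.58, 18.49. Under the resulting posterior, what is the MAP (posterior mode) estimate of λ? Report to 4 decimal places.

With a Gamma(shape α, rate β) prior on the exponential rate λ, the posterior after n observations with total T = Σxᵢ is Gamma(α+n, β+T).
Sum of observations T = 32.49 minutes; n = 4.
Posterior: Gamma(4.5+4, 6.4+32.49) = Gamma(8.5, 38.89).
Mode = (α−1)/β = 0.1929.

0.1929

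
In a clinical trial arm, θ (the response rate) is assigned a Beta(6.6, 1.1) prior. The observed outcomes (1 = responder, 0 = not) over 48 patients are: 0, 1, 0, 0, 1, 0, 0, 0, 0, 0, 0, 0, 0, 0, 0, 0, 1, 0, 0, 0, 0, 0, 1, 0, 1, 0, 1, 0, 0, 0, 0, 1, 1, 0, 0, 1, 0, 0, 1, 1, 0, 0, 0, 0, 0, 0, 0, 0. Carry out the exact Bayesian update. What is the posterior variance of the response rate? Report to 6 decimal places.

The Beta prior is conjugate to a Binomial/Bernoulli likelihood; the update adds successes to α and failures to β.
Posterior: Beta(α+k, β+n−k) = Beta(6.6+11, 1.1+37) = Beta(17.6, 38.1).
Var = αβ/((α+β)²(α+β+1)) = 17.6·38.1/(55.7²·56.7) = 0.003812.

0.003812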